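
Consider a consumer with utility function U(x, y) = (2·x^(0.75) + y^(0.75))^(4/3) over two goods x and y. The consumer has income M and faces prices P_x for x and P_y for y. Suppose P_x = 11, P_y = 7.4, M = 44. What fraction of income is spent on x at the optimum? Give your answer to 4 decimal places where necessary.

Numerically y/x = 0.305157, so x* = 44/(11 + 7.4·0.305157) = 3.3187 and y* = 0.305157·3.3187 = 1.0127.
Expenditure on x: 11·3.3187 = 36.5058; share = 0.8297.

share on x = 0.8297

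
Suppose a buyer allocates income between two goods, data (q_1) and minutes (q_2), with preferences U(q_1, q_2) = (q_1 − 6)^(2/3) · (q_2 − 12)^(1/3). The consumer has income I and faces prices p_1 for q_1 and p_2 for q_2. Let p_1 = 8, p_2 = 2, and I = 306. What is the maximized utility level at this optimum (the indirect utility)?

V = 24.5685

This is Cobb-Douglas in (q_1−6, q_2−12): tangency gives 2/3·p_2·(q_2−12) = 1/3·p_1·(q_1−6).
Substituting into the budget: q_1* = 6 + 2/3·(I − 6·p_1 − 12·p_2)/p_1, and q_2* = 12 + 1/3·(…)/p_2.
Discretionary income = 306 − 6·8 − 12·2 = 234; q_1* = 6 + 2/3·234/8 = 25.5; q_2* = 12 + 1/3·234/2 = 51.
Utility at the optimum: U(25.5, 51) = 24.5685.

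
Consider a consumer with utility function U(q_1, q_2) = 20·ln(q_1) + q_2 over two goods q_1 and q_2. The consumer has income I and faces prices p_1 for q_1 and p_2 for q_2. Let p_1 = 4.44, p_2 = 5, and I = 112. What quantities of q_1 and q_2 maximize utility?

q_1* = 22.5225, q_2* = 2.4

MU_q_1 = 20/q_1, MU_q_2 = 1. Tangency: 20/q_1 = p_1/p_2.
So q_1*(p_1,p_2) = 20·p_2/p_1, independent of income; and q_2* = (I − 20·p_2)/p_2.
At the given prices: q_1* = 20·5/4.44 = 22.5225, and q_2* = 2.4.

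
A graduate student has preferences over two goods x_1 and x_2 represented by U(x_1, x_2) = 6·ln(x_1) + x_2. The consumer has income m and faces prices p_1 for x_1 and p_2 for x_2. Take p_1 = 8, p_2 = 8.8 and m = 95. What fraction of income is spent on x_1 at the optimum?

MU_x_1 = 6/x_1, MU_x_2 = 1. Tangency: 6/x_1 = p_1/p_2.
So x_1*(p_1,p_2) = 6·p_2/p_1, independent of income; and x_2* = (m − 6·p_2)/p_2.
At the given prices: x_1* = 6·8.8/8 = 6.6, and x_2* = 4.7955.
Expenditure on x_1: 8·6.6 = 52.8; share = 0.5558.

share on x_1 = 0.5558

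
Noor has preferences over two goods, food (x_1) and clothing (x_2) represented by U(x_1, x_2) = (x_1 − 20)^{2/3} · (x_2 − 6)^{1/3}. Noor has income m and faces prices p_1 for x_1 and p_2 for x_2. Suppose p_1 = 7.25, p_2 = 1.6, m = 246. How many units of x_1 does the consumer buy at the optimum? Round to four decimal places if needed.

x_1* = 28.4046

Discretionary income = 246 − 20·7.25 − 6·1.6 = 91.4; x_1* = 20 + 2/3·91.4/7.25 = 28.4046.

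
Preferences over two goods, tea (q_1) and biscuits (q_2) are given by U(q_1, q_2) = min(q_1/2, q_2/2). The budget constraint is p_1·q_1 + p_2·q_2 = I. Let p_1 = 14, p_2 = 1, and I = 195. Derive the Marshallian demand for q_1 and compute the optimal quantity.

q_1* = 13

Here 2·14 + 2·1 = 30, giving q_1* = 13.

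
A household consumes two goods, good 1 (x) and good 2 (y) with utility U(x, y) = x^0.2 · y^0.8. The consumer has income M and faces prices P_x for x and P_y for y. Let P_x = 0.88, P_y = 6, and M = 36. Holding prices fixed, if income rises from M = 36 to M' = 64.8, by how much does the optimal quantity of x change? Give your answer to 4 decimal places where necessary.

Δx* = 6.5455

MU_x/MU_y = (0.2·y)/(0.8·x); tangency sets this equal to P_x/P_y.
Rearranging, P_y·y = 4·P_x·x. Substituting into the budget gives P_x·x·(1 + 4) = M.
Demand: x*(P_x,P_y,M) = 0.2·M/P_x and y* = 0.8·M/P_y.
At P_x=0.88, P_y=6, M=36: x* = 0.2·36/0.88 = 8.1818.
At M' = 64.8: x* = 14.7273. Change: 14.7273 − 8.1818 = 6.5455.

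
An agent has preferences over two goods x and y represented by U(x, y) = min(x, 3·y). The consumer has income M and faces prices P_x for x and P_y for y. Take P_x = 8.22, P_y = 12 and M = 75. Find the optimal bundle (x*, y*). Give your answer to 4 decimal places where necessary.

x* = 6.1375, y* = 2.0458

With perfect complements, no substitution: consume in ratio x:y = 3:1.
Budget: P_x·x + P_y·(1/3)·x = M, so (3·P_x + P_y)·x = 3·M.
Demand: x*(P_x,P_y,M) = 3·M/(3·P_x + P_y), y* = M/(3·P_x + P_y).
Here 3·8.22 + 12 = 36.66, giving x* = 6.1375 and y* = 2.0458.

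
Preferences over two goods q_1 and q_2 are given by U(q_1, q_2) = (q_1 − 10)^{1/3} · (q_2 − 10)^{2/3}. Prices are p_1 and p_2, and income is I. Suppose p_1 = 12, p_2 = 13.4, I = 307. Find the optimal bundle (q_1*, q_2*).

q_1* = 11.4722, q_2* = 12.6368

MRS = (1/2)·(q_2−10)/(q_1−10). Tangency with p_1/p_2 gives q_2−10 = 2·(p_1/p_2)·(q_1−10).
Substituting into the budget: q_1* = 10 + 1/3·(I − 10·p_1 − 10·p_2)/p_1, and q_2* = 10 + 2/3·(…)/p_2.
Discretionary income = 307 − 10·12 − 10·13.4 = 53; q_1* = 10 + 1/3·53/12 = 11.4722; q_2* = 10 + 2/3·53/13.4 = 12.6368.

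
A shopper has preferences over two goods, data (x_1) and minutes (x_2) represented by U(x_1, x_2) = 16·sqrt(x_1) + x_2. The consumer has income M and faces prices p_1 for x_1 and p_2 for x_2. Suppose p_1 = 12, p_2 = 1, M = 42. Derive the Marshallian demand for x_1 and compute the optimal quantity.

x_1* = 0.4444

Utility is quasi-linear in x_2; the FOC for x_1 is 8/√x_1 = p_1/p_2.
Thus x_1* = (8·p_2/p_1)² — independent of M — with the rest of income spent on x_2.
Plugging in: x_1* = (8·1/12)² = 0.4444.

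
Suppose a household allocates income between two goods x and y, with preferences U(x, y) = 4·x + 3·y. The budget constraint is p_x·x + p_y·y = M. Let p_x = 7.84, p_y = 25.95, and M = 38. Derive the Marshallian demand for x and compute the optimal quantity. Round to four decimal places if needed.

x* = 4.8469

Perfect substitutes: compare marginal utility per dollar. 4/p_x vs 3/p_y → 0.5102 vs 0.1156.
x gives more utility per dollar, so spend all income on x: x* = M/p_x, y* = 0.
Numerically: x* = 4.8469, y* = 0.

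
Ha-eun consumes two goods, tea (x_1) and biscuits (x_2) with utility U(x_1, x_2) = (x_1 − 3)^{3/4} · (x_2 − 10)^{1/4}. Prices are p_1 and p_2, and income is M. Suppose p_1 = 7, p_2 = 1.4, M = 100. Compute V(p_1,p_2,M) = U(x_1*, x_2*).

V = 7.913

After buying the subsistence bundle (3, 10), a share 0.75 of the remaining income goes to x_1: x_1* = 3 + 0.75·(M − 3p_1 − 10p_2)/p_1.
Discretionary income = 100 − 3·7 − 10·1.4 = 65; x_1* = 3 + 0.75·65/7 = 9.9643; x_2* = 10 + 0.25·65/1.4 = 21.6071.
Utility at the optimum: U(9.9643, 21.6071) = 7.913.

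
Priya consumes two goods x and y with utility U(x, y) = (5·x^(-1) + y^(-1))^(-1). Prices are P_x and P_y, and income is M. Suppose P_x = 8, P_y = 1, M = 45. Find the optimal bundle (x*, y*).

MRS = MU_x/MU_y = 5·(y/x)^(2). Set equal to P_x/P_y.
Hence y/x = ((1/5)·P_x/P_y)^(1/(2)), i.e. raised to the 0.5 power.
With the ratio pinned down, the budget gives x* = M/(P_x + P_y·(y/x)) and y* = (y/x)·x*.
Numerically y/x = 1.264911, so x* = 45/(8 + 1·1.264911) = 4.857 and y* = 1.264911·4.857 = 6.1437.

x* = 4.857, y* = 6.1437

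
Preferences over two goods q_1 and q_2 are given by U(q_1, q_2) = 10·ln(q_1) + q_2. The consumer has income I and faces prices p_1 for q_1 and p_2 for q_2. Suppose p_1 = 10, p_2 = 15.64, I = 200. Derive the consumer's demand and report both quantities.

MU_q_1 = 10/q_1, MU_q_2 = 1. Tangency: 10/q_1 = p_1/p_2.
So q_1*(p_1,p_2) = 10·p_2/p_1, independent of income; and q_2* = (I − 10·p_2)/p_2.
At the given prices: q_1* = 10·15.64/10 = 15.64, and q_2* = 2.7877.

q_1* = 15.64, q_2* = 2.7877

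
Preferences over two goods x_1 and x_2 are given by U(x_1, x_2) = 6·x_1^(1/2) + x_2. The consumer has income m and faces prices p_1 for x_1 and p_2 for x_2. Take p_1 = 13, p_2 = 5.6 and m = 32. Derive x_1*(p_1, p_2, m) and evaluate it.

x_1* = 1.6701

Utility is quasi-linear in x_2; the FOC for x_1 is 3/√x_1 = p_1/p_2.
Thus x_1* = (3·p_2/p_1)² — independent of m — with the rest of income spent on x_2.
Plugging in: x_1* = (3·5.6/13)² = 1.6701.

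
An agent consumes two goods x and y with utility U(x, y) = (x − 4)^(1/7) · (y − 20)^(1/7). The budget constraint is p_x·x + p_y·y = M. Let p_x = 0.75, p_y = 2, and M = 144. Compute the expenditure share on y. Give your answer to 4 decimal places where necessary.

Let x' = x−4, y' = y−20. MRS = y'/x' = p_x/p_y.
After buying the subsistence bundle (4, 20), a share 0.5 of the remaining income goes to x: x* = 4 + 0.5·(M − 4p_x − 20p_y)/p_x.
Discretionary income = 144 − 4·0.75 − 20·2 = 101; x* = 4 + 0.5·101/0.75 = 71.3333; y* = 20 + 0.5·101/2 = 45.25.
Expenditure on y: 2·45.25 = 90.5; share = 0.6285.

share on y = 0.6285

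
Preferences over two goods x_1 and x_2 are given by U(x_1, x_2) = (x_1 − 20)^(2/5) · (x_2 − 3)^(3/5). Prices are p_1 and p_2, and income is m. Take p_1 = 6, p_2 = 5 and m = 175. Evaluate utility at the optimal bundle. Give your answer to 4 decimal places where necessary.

MRS = (2/3)·(x_2−3)/(x_1−20). Tangency with p_1/p_2 gives x_2−3 = (3/2)·(p_1/p_2)·(x_1−20).
After buying the subsistence bundle (20, 3), a share 0.4 of the remaining income goes to x_1: x_1* = 20 + 0.4·(m − 20p_1 − 3p_2)/p_1.
Discretionary income = 175 − 20·6 − 3·5 = 40; x_1* = 20 + 0.4·40/6 = 22.6667; x_2* = 3 + 0.6·40/5 = 7.8.
Utility at the optimum: U(22.6667, 7.8) = 3.7943.

V = 3.7943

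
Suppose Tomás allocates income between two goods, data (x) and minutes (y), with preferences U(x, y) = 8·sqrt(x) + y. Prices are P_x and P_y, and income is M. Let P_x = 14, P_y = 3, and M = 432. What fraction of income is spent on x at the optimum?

Utility is quasi-linear in y; the FOC for x is 4/√x = P_x/P_y.
Thus x* = (4·P_y/P_x)² — independent of M — with the rest of income spent on y.
Plugging in: x* = (4·3/14)² = 0.7347, y* = 140.5714.
Expenditure on x: 14·0.7347 = 10.2857; share = 0.0238.

share on x = 0.0238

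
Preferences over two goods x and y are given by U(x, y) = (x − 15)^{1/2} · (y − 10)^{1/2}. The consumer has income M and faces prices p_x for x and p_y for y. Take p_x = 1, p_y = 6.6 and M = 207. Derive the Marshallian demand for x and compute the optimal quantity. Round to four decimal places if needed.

Let x' = x−15, y' = y−10. MRS = y'/x' = p_x/p_y.
After buying the subsistence bundle (15, 10), a share 0.5 of the remaining income goes to x: x* = 15 + 0.5·(M − 15p_x − 10p_y)/p_x.
Discretionary income = 207 − 15·1 − 10·6.6 = 126; x* = 15 + 0.5·126/1 = 78.

x* = 78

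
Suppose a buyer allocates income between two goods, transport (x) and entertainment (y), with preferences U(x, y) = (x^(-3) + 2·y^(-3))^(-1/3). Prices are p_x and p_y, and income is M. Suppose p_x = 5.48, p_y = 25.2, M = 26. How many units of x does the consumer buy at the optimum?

From the CES first-order condition, (1/2)·(y/x)^(4) = p_x/p_y.
Hence y/x = (2·p_x/p_y)^(1/(4)), i.e. raised to the 0.25 power.
Substitute y = (y/x)·x into the budget: x* = M/(p_x + p_y·(y/x)).
Numerically y/x = 0.812087, so x* = 26/(5.48 + 25.2·0.812087) = 1.0021.

x* = 1.0021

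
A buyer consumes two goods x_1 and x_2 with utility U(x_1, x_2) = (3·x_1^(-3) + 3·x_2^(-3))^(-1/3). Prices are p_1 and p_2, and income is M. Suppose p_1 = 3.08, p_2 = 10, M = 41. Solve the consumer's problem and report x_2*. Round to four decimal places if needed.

x_2* = 2.9007

MU_x_1 ∝ 3·x_1^(-4), MU_x_2 ∝ 3·x_2^(-4), so MRS = (x_2/x_1)^(4) = p_1/p_2.
Solve for the ratio: x_2/x_1 = [p_1/p_2]^(0.25).
With the ratio pinned down, the budget gives x_1* = M/(p_1 + p_2·(x_2/x_1)) and x_2* = (x_2/x_1)·x_1*.
Numerically x_2/x_1 = 0.744968, so x_1* = 41/(3.08 + 10·0.744968) = 3.8938 and x_2* = 0.744968·3.8938 = 2.9007.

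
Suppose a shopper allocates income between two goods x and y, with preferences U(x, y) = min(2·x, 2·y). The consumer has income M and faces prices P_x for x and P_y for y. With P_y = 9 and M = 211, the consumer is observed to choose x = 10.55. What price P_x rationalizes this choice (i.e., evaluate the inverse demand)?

P_x = 11

With perfect complements, no substitution: consume in ratio x:y = 2:2.
Budget: P_x·x + P_y·x = M, so (2·P_x + 2·P_y)·x = 2·M.
Demand: x*(P_x,P_y,M) = 2·M/(2·P_x + 2·P_y), y* = 2·M/(2·P_x + 2·P_y).
Set x* = 10.55 in the demand function and solve for P_x: P_x = 11.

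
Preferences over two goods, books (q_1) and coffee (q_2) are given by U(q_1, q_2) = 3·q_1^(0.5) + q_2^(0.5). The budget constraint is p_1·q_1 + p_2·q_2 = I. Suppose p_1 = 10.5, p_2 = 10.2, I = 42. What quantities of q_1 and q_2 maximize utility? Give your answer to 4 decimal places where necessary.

MRS = MU_q_1/MU_q_2 = 3·(q_2/q_1)^(0.5). Set equal to p_1/p_2.
Hence q_2/q_1 = ((1/3)·p_1/p_2)^(1/(0.5)), i.e. raised to the 2 power.
With the ratio pinned down, the budget gives q_1* = I/(p_1 + p_2·(q_2/q_1)) and q_2* = (q_2/q_1)·q_1*.
Numerically q_2/q_1 = 0.117743, so q_1* = 42/(10.5 + 10.2·0.117743) = 3.5894 and q_2* = 0.117743·3.5894 = 0.4226.

q_1* = 3.5894, q_2* = 0.4226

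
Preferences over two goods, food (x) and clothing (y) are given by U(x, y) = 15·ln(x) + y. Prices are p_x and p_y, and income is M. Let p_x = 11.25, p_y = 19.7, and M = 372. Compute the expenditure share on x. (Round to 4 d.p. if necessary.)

share on x = 0.7944

At the given prices: x* = 15·19.7/11.25 = 26.2667, and y* = 3.8832.
Expenditure on x: 11.25·26.2667 = 295.5; share = 0.7944.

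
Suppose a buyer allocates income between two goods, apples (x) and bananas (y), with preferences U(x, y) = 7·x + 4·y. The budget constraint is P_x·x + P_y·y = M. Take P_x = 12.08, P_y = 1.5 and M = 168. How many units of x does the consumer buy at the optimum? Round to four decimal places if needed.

x* = 0

Linear utility — the consumer picks whichever good has higher MU/price: 7/12.08 = 0.5795 vs 4/1.5 = 2.6667.
y gives more utility per dollar, so spend all income on y: y* = M/P_y, x* = 0.
Numerically: x* = 0, y* = 112.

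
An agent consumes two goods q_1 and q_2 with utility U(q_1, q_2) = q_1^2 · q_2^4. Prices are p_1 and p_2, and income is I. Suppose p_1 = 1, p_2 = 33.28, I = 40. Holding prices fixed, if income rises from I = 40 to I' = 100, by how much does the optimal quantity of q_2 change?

Demand: q_1*(p_1,p_2,I) = 1/3·I/p_1 and q_2* = 2/3·I/p_2.
At p_1=1, p_2=33.28, I=40: q_2* = 2/3·40/33.28 = 0.8013.
At I' = 100: q_2* = 2.0032. Change: 2.0032 − 0.8013 = 1.2019.

Δq_2* = 1.2019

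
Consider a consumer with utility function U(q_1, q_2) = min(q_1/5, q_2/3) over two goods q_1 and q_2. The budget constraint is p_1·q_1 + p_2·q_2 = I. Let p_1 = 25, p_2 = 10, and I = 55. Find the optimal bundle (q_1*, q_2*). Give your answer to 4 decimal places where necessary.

q_1* = 1.7742, q_2* = 1.0645

With perfect complements, no substitution: consume in ratio q_1:q_2 = 5:3.
Budget: p_1·q_1 + p_2·(3/5)·q_1 = I, so (5·p_1 + 3·p_2)·q_1 = 5·I.
Demand: q_1*(p_1,p_2,I) = 5·I/(5·p_1 + 3·p_2), q_2* = 3·I/(5·p_1 + 3·p_2).
Here 5·25 + 3·10 = 155, giving q_1* = 1.7742 and q_2* = 1.0645.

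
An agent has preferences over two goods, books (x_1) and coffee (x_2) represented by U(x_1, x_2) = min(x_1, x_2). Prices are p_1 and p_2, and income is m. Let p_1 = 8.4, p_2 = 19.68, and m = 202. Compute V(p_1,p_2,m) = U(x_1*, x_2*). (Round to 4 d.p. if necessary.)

V = 7.1937

With perfect complements, no substitution: consume in ratio x_1:x_2 = 1:1.
Budget: p_1·x_1 + p_2·x_1 = m, so (p_1 + p_2)·x_1 = m.
Demand: x_1*(p_1,p_2,m) = m/(p_1 + p_2), x_2* = m/(p_1 + p_2).
Here 8.4 + 19.68 = 28.08, giving x_1* = 7.1937 and x_2* = 7.1937.
Utility at the optimum: U(7.1937, 7.1937) = 7.1937.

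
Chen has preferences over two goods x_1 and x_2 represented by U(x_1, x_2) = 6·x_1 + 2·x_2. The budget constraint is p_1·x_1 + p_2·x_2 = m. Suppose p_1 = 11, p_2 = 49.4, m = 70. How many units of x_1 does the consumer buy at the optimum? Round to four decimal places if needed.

x_1* = 6.3636

Linear utility — the consumer picks whichever good has higher MU/price: 6/11 = 0.5455 vs 2/49.4 = 0.0405.
x_1 gives more utility per dollar, so spend all income on x_1: x_1* = m/p_1, x_2* = 0.
Numerically: x_1* = 6.3636, x_2* = 0.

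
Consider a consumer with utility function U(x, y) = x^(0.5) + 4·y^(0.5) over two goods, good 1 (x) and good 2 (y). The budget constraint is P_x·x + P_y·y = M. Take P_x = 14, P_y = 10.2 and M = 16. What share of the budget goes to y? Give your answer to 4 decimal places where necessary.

share on y = 0.9564

MRS = MU_x/MU_y = (1/4)·(y/x)^(0.5). Set equal to P_x/P_y.
Solve for the ratio: y/x = [4·P_x/P_y]^(2).
With the ratio pinned down, the budget gives x* = M/(P_x + P_y·(y/x)) and y* = (y/x)·x*.
Numerically y/x = 30.142253, so x* = 16/(14 + 10.2·30.142253) = 0.0498 and y* = 30.142253·0.0498 = 1.5003.
Expenditure on y: 10.2·1.5003 = 15.3032; share = 0.9564.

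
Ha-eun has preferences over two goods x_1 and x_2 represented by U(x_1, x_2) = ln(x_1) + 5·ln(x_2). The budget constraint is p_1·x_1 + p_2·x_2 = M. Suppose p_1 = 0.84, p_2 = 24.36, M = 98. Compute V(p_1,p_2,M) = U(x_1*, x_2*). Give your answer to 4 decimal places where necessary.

V = 9.0161

The MRS is (1/5)·x_2/x_1. Set MRS = p_1/p_2.
Rearranging, p_2·x_2 = 5·p_1·x_1. Substituting into the budget gives p_1·x_1·(1 + 5) = M.
Demand: x_1*(p_1,p_2,M) = 1/6·M/p_1 and x_2* = 5/6·M/p_2.
At p_1=0.84, p_2=24.36, M=98: x_1* = 1/6·98/0.84 = 19.4444, x_2* = 3.3525.
Utility at the optimum: U(19.4444, 3.3525) = 9.0161.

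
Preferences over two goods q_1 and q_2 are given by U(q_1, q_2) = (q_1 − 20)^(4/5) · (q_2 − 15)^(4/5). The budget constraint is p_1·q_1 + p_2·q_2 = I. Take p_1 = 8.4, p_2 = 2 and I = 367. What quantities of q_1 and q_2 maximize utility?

q_1* = 30.0595, q_2* = 57.25

Let q_1' = q_1−20, q_2' = q_2−15. MRS = q_2'/q_1' = p_1/p_2.
Substituting into the budget: q_1* = 20 + 0.5·(I − 20·p_1 − 15·p_2)/p_1, and q_2* = 15 + 0.5·(…)/p_2.
Discretionary income = 367 − 20·8.4 − 15·2 = 169; q_1* = 20 + 0.5·169/8.4 = 30.0595; q_2* = 15 + 0.5·169/2 = 57.25.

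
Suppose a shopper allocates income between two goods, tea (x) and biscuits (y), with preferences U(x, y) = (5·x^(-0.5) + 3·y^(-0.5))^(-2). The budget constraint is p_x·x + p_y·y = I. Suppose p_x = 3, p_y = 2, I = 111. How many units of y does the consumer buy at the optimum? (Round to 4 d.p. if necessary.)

From the CES first-order condition, (5/3)·(y/x)^(1.5) = p_x/p_y.
Solve for the ratio: y/x = [(3/5)·p_x/p_y]^(2/3).
With the ratio pinned down, the budget gives x* = I/(p_x + p_y·(y/x)) and y* = (y/x)·x*.
Numerically y/x = 0.93217, so x* = 111/(3 + 2·0.93217) = 22.8191 and y* = 0.93217·22.8191 = 21.2713.

y* = 21.2713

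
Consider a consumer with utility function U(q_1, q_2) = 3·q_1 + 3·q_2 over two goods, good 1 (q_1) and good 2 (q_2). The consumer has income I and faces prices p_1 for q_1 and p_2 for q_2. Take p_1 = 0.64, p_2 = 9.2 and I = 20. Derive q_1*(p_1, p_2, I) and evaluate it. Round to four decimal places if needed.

Perfect substitutes: compare marginal utility per dollar. 3/p_1 vs 3/p_2 → 4.6875 vs 0.3261.
q_1 gives more utility per dollar, so spend all income on q_1: q_1* = I/p_1, q_2* = 0.
Numerically: q_1* = 31.25, q_2* = 0.

q_1* = 31.25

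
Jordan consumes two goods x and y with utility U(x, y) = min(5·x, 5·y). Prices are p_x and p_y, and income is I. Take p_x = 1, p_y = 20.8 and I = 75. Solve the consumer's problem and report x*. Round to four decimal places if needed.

x* = 3.4404

With perfect complements, no substitution: consume in ratio x:y = 5:5.
Budget: p_x·x + p_y·x = I, so (5·p_x + 5·p_y)·x = 5·I.
Demand: x*(p_x,p_y,I) = 5·I/(5·p_x + 5·p_y), y* = 5·I/(5·p_x + 5·p_y).
Here 5·1 + 5·20.8 = 109, giving x* = 3.4404.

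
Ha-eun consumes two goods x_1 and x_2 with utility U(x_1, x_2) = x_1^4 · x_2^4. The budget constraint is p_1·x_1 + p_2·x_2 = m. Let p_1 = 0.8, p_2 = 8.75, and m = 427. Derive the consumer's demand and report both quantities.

x_1* = 266.875, x_2* = 24.4

Tangency: MRS = x_2/x_1 = p_1/p_2.
So 4·p_2·x_2 = 4·p_1·x_1; combined with the budget, a share 0.5 of income goes to x_1.
Demand: x_1*(p_1,p_2,m) = 0.5·m/p_1 and x_2* = 0.5·m/p_2.
At p_1=0.8, p_2=8.75, m=427: x_1* = 0.5·427/0.8 = 266.875, x_2* = 24.4.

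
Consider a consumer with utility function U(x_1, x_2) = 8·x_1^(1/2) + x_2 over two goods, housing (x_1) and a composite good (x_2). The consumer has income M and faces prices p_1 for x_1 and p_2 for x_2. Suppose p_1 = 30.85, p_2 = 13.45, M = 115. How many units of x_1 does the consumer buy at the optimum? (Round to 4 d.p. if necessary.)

Solve: √x_1 = 4·p_2/p_1, so x_1*(p_1,p_2) = (4·p_2/p_1)², and x_2* = (M − p_1·x_1*)/p_2.
Plugging in: x_1* = (4·13.45/30.85)² = 3.0413.

x_1* = 3.0413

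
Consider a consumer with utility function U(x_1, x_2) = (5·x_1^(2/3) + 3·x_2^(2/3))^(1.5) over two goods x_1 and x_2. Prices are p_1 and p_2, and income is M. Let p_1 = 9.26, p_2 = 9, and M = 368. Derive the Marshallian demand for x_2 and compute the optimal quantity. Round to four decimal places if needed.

x_2* = 7.6096

From the CES first-order condition, (5/3)·(x_2/x_1)^(1/3) = p_1/p_2.
Hence x_2/x_1 = ((3/5)·p_1/p_2)^(1/(1/3)), i.e. raised to the 3 power.
With the ratio pinned down, the budget gives x_1* = M/(p_1 + p_2·(x_2/x_1)) and x_2* = (x_2/x_1)·x_1*.
Numerically x_2/x_1 = 0.235266, so x_1* = 368/(9.26 + 9·0.235266) = 32.3448 and x_2* = 0.235266·32.3448 = 7.6096.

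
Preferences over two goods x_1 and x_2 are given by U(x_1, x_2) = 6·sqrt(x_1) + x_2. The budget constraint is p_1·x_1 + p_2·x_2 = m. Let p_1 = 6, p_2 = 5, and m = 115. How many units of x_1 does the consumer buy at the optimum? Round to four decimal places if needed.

Utility is quasi-linear in x_2; the FOC for x_1 is 3/√x_1 = p_1/p_2.
Solve: √x_1 = 3·p_2/p_1, so x_1*(p_1,p_2) = (3·p_2/p_1)², and x_2* = (m − p_1·x_1*)/p_2.
Plugging in: x_1* = (3·5/6)² = 6.25.

x_1* = 6.25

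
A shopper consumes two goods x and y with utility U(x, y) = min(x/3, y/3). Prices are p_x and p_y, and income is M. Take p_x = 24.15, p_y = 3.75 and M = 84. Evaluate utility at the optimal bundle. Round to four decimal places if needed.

V = 1.0036

Demand: x*(p_x,p_y,M) = 3·M/(3·p_x + 3·p_y), y* = 3·M/(3·p_x + 3·p_y).
Here 3·24.15 + 3·3.75 = 83.7, giving x* = 3.0108 and y* = 3.0108.
Utility at the optimum: U(3.0108, 3.0108) = 1.0036.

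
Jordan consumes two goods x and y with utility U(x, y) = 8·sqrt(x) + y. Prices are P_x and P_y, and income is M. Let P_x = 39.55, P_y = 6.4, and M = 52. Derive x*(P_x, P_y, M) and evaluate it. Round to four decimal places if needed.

Set MRS = P_x/P_y: 4·x^(−1/2) = P_x/P_y.
Thus x* = (4·P_y/P_x)² — independent of M — with the rest of income spent on y.
Plugging in: x* = (4·6.4/39.55)² = 0.419.

x* = 0.419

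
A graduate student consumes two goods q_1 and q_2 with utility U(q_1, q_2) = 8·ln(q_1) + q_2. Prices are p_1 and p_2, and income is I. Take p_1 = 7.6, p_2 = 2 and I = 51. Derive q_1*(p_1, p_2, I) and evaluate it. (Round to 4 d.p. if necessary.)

q_1* = 2.1053

Set MRS = p_1/p_2: (8/q_1)/1 = p_1/p_2.
So q_1*(p_1,p_2) = 8·p_2/p_1, independent of income; and q_2* = (I − 8·p_2)/p_2.
At the given prices: q_1* = 8·2/7.6 = 2.1053.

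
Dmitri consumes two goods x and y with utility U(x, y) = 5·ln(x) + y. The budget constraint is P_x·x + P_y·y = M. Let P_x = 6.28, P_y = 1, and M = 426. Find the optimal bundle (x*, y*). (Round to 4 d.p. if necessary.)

Set MRS = P_x/P_y: (5/x)/1 = P_x/P_y.
So x*(P_x,P_y) = 5·P_y/P_x, independent of income; and y* = (M − 5·P_y)/P_y.
At the given prices: x* = 5·1/6.28 = 0.7962, and y* = 421.

x* = 0.7962, y* = 421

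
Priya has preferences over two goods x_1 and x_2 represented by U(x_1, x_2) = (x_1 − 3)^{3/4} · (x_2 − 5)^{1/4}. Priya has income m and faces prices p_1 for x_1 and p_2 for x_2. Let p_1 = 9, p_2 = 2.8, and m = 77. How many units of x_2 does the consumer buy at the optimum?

This is Cobb-Douglas in (x_1−3, x_2−5): tangency gives 0.75·p_2·(x_2−5) = 0.25·p_1·(x_1−3).
Substituting into the budget: x_1* = 3 + 0.75·(m − 3·p_1 − 5·p_2)/p_1, and x_2* = 5 + 0.25·(…)/p_2.
Discretionary income = 77 − 3·9 − 5·2.8 = 36; x_2* = 5 + 0.25·36/2.8 = 8.2143.

x_2* = 8.2143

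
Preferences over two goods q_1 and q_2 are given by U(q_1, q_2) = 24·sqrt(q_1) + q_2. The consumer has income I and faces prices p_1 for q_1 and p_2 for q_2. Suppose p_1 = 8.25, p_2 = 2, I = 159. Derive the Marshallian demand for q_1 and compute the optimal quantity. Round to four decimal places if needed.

Solve: √q_1 = 12·p_2/p_1, so q_1*(p_1,p_2) = (12·p_2/p_1)², and q_2* = (I − p_1·q_1*)/p_2.
Plugging in: q_1* = (12·2/8.25)² = 8.4628.

q_1* = 8.4628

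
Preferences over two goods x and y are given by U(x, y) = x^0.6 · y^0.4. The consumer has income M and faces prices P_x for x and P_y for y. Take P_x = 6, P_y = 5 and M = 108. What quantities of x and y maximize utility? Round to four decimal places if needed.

x* = 10.8, y* = 8.64

MU_x/MU_y = (0.6·y)/(0.4·x); tangency sets this equal to P_x/P_y.
Rearranging, P_y·y = (2/3)·P_x·x. Substituting into the budget gives P_x·x·(1 + (2/3)) = M.
Demand: x*(P_x,P_y,M) = 0.6·M/P_x and y* = 0.4·M/P_y.
At P_x=6, P_y=5, M=108: x* = 0.6·108/6 = 10.8, y* = 8.64.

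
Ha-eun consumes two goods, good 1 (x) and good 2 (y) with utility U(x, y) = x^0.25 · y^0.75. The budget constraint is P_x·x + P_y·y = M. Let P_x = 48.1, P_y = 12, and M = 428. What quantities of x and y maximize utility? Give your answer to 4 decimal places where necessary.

x* = 2.2245, y* = 26.75

At P_x=48.1, P_y=12, M=428: x* = 0.25·428/48.1 = 2.2245, y* = 26.75.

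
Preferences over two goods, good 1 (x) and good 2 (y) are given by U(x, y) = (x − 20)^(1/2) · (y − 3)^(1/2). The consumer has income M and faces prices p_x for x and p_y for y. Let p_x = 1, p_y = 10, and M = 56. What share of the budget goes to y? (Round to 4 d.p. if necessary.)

share on y = 0.5893

Let x' = x−20, y' = y−3. MRS = y'/x' = p_x/p_y.
After buying the subsistence bundle (20, 3), a share 0.5 of the remaining income goes to x: x* = 20 + 0.5·(M − 20p_x − 3p_y)/p_x.
Discretionary income = 56 − 20·1 − 3·10 = 6; x* = 20 + 0.5·6/1 = 23; y* = 3 + 0.5·6/10 = 3.3.
Expenditure on y: 10·3.3 = 33; share = 0.5893.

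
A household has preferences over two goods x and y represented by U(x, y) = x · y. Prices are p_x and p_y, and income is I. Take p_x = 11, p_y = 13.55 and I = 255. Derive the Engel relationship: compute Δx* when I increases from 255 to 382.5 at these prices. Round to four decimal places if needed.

Tangency: MRS = y/x = p_x/p_y.
Rearranging, p_y·y = p_x·x. Substituting into the budget gives p_x·x·(1 + 1) = I.
Demand: x*(p_x,p_y,I) = 0.5·I/p_x and y* = 0.5·I/p_y.
At p_x=11, p_y=13.55, I=255: x* = 0.5·255/11 = 11.5909.
At I' = 382.5: x* = 17.3864. Change: 17.3864 − 11.5909 = 5.7955.

Δx* = 5.7955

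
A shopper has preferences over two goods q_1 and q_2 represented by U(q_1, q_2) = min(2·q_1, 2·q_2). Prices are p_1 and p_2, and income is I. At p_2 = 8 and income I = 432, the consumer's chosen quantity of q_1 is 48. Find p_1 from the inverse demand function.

With perfect complements, no substitution: consume in ratio q_1:q_2 = 2:2.
Budget: p_1·q_1 + p_2·q_1 = I, so (2·p_1 + 2·p_2)·q_1 = 2·I.
Demand: q_1*(p_1,p_2,I) = 2·I/(2·p_1 + 2·p_2), q_2* = 2·I/(2·p_1 + 2·p_2).
Set q_1* = 48 in the demand function and solve for p_1: p_1 = 1.

p_1 = 1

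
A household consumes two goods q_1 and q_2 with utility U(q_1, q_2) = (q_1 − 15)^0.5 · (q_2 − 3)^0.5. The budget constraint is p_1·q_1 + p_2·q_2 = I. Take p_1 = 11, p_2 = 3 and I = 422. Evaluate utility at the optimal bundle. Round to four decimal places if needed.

V = 21.5856

This is Cobb-Douglas in (q_1−15, q_2−3): tangency gives 0.5·p_2·(q_2−3) = 0.5·p_1·(q_1−15).
After buying the subsistence bundle (15, 3), a share 0.5 of the remaining income goes to q_1: q_1* = 15 + 0.5·(I − 15p_1 − 3p_2)/p_1.
Discretionary income = 422 − 15·11 − 3·3 = 248; q_1* = 15 + 0.5·248/11 = 26.2727; q_2* = 3 + 0.5·248/3 = 44.3333.
Utility at the optimum: U(26.2727, 44.3333) = 21.5856.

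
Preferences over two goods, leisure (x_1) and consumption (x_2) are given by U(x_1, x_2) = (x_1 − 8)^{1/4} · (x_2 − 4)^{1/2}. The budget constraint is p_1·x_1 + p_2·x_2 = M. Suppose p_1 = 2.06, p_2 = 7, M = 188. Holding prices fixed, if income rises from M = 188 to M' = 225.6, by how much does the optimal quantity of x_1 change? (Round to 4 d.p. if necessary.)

Let x_1' = x_1−8, x_2' = x_2−4. MRS = (1/2)·x_2'/x_1' = p_1/p_2.
After buying the subsistence bundle (8, 4), a share 1/3 of the remaining income goes to x_1: x_1* = 8 + 1/3·(M − 8p_1 − 4p_2)/p_1.
Discretionary income = 188 − 8·2.06 − 4·7 = 143.52; x_1* = 8 + 1/3·143.52/2.06 = 31.2233.
At M' = 225.6: x_1* = 37.3074. Change: 37.3074 − 31.2233 = 6.0841.

Δx_1* = 6.0841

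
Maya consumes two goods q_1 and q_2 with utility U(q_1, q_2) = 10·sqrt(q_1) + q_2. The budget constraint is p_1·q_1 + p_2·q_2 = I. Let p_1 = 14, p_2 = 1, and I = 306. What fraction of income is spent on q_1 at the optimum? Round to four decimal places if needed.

Utility is quasi-linear in q_2; the FOC for q_1 is 5/√q_1 = p_1/p_2.
Thus q_1* = (5·p_2/p_1)² — independent of I — with the rest of income spent on q_2.
Plugging in: q_1* = (5·1/14)² = 0.1276, q_2* = 304.2143.
Expenditure on q_1: 14·0.1276 = 1.7857; share = 0.0058.

share on q_1 = 0.0058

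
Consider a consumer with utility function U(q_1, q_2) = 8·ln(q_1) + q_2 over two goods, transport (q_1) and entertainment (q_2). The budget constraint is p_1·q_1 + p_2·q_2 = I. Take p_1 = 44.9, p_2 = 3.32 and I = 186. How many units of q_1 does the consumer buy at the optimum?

MU_q_1 = 8/q_1, MU_q_2 = 1. Tangency: 8/q_1 = p_1/p_2.
So q_1*(p_1,p_2) = 8·p_2/p_1, independent of income; and q_2* = (I − 8·p_2)/p_2.
At the given prices: q_1* = 8·3.32/44.9 = 0.5915.

q_1* = 0.5915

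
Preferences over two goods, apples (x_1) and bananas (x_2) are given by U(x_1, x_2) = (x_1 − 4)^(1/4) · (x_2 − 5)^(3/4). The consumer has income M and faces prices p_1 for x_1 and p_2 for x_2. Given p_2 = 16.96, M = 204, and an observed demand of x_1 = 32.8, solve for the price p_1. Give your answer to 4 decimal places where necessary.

This is Cobb-Douglas in (x_1−4, x_2−5): tangency gives 0.25·p_2·(x_2−5) = 0.75·p_1·(x_1−4).
Substituting into the budget: x_1* = 4 + 0.25·(M − 4·p_1 − 5·p_2)/p_1, and x_2* = 5 + 0.75·(…)/p_2.
Set x_1* = 32.8 in the demand function and solve for p_1: p_1 = 1.

p_1 = 1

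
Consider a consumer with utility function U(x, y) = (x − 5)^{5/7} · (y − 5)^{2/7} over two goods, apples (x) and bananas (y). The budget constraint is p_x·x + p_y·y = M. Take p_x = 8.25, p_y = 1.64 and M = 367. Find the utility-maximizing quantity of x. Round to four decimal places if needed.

x* = 32.4935

MRS = (5/2)·(y−5)/(x−5). Tangency with p_x/p_y gives y−5 = (2/5)·(p_x/p_y)·(x−5).
After buying the subsistence bundle (5, 5), a share 5/7 of the remaining income goes to x: x* = 5 + 5/7·(M − 5p_x − 5p_y)/p_x.
Discretionary income = 367 − 5·8.25 − 5·1.64 = 317.55; x* = 5 + 5/7·317.55/8.25 = 32.4935.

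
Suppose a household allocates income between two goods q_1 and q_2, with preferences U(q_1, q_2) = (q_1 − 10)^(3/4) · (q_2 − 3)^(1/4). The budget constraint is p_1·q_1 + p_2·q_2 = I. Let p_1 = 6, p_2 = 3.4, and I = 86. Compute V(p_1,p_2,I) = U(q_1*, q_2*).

V = 1.7296

This is Cobb-Douglas in (q_1−10, q_2−3): tangency gives 0.75·p_2·(q_2−3) = 0.25·p_1·(q_1−10).
Substituting into the budget: q_1* = 10 + 0.75·(I − 10·p_1 − 3·p_2)/p_1, and q_2* = 3 + 0.25·(…)/p_2.
Discretionary income = 86 − 10·6 − 3·3.4 = 15.8; q_1* = 10 + 0.75·15.8/6 = 11.975; q_2* = 3 + 0.25·15.8/3.4 = 4.1618.
Utility at the optimum: U(11.975, 4.1618) = 1.7296.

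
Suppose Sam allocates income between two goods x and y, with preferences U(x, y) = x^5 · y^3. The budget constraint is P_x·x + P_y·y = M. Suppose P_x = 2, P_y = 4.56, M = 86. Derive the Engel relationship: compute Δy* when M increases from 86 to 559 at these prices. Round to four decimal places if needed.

MU_x/MU_y = (5·y)/(3·x); tangency sets this equal to P_x/P_y.
So 5·P_y·y = 3·P_x·x; combined with the budget, a share 0.625 of income goes to x.
Demand: x*(P_x,P_y,M) = 0.625·M/P_x and y* = 0.375·M/P_y.
At P_x=2, P_y=4.56, M=86: y* = 0.375·86/4.56 = 7.0724.
At M' = 559: y* = 45.9704. Change: 45.9704 − 7.0724 = 38.898.

Δy* = 38.898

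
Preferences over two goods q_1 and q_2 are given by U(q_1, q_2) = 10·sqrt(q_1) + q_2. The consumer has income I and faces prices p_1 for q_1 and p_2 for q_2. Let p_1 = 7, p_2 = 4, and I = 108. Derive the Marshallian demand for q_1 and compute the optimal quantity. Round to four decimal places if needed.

Solve: √q_1 = 5·p_2/p_1, so q_1*(p_1,p_2) = (5·p_2/p_1)², and q_2* = (I − p_1·q_1*)/p_2.
Plugging in: q_1* = (5·4/7)² = 8.1633.

q_1* = 8.1633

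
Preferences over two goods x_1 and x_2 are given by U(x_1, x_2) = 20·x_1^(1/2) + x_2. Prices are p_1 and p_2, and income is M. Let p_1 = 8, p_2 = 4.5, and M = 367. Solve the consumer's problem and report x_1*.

x_1* = 31.6406

Utility is quasi-linear in x_2; the FOC for x_1 is 10/√x_1 = p_1/p_2.
Solve: √x_1 = 10·p_2/p_1, so x_1*(p_1,p_2) = (10·p_2/p_1)², and x_2* = (M − p_1·x_1*)/p_2.
Plugging in: x_1* = (10·4.5/8)² = 31.6406.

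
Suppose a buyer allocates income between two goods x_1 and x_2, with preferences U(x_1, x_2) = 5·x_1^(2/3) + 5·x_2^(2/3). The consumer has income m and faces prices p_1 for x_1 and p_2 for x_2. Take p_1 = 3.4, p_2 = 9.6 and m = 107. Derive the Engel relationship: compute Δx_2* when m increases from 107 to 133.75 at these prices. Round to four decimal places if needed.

Δx_2* = 0.3106

MRS = MU_x_1/MU_x_2 = (x_2/x_1)^(1/3). Set equal to p_1/p_2.
Hence x_2/x_1 = (p_1/p_2)^(1/(1/3)), i.e. raised to the 3 power.
Substitute x_2 = (x_2/x_1)·x_1 into the budget: x_1* = m/(p_1 + p_2·(x_2/x_1)).
Numerically x_2/x_1 = 0.044425, so x_1* = 107/(3.4 + 9.6·0.044425) = 27.9631 and x_2* = 0.044425·27.9631 = 1.2422.
At m' = 133.75: x_2* = 1.5528. Change: 1.5528 − 1.2422 = 0.3106.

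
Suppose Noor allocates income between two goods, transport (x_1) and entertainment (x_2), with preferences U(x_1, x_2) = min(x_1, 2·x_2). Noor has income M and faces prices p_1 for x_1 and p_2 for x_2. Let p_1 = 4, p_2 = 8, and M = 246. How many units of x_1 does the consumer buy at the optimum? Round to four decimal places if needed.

x_1* = 30.75

With perfect complements, no substitution: consume in ratio x_1:x_2 = 2:1.
Budget: p_1·x_1 + p_2·(1/2)·x_1 = M, so (2·p_1 + p_2)·x_1 = 2·M.
Demand: x_1*(p_1,p_2,M) = 2·M/(2·p_1 + p_2), x_2* = M/(2·p_1 + p_2).
Here 2·4 + 8 = 16, giving x_1* = 30.75.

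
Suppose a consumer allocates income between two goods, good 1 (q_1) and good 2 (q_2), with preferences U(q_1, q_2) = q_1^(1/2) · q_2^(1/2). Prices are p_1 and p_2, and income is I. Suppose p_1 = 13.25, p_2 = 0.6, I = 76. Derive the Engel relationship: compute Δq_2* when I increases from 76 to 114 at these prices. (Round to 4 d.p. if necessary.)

Δq_2* = 31.6667

MU_q_1/MU_q_2 = (0.5·q_2)/(0.5·q_1); tangency sets this equal to p_1/p_2.
Rearranging, p_2·q_2 = p_1·q_1. Substituting into the budget gives p_1·q_1·(1 + 1) = I.
Demand: q_1*(p_1,p_2,I) = 0.5·I/p_1 and q_2* = 0.5·I/p_2.
At p_1=13.25, p_2=0.6, I=76: q_2* = 0.5·76/0.6 = 63.3333.
At I' = 114: q_2* = 95. Change: 95 − 63.3333 = 31.6667.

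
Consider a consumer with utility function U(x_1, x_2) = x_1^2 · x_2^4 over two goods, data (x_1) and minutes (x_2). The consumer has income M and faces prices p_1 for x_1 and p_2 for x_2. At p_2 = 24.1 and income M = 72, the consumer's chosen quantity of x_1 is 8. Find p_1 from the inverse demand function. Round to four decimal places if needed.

Tangency: MRS = (1/2)·x_2/x_1 = p_1/p_2.
Rearranging, p_2·x_2 = 2·p_1·x_1. Substituting into the budget gives p_1·x_1·(1 + 2) = M.
Demand: x_1*(p_1,p_2,M) = 1/3·M/p_1 and x_2* = 2/3·M/p_2.
Set x_1* = 8 in the demand function and solve for p_1: p_1 = 3.

p_1 = 3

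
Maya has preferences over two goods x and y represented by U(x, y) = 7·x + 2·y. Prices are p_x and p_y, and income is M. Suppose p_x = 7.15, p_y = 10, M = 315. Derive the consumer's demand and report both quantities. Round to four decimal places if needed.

x* = 44.0559, y* = 0

Linear utility — the consumer picks whichever good has higher MU/price: 7/7.15 = 0.979 vs 2/10 = 0.2.
x gives more utility per dollar, so spend all income on x: x* = M/p_x, y* = 0.
Numerically: x* = 44.0559, y* = 0.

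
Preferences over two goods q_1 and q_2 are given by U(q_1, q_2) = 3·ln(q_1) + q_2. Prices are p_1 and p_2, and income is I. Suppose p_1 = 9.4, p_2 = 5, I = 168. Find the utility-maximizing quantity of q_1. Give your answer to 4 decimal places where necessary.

q_1* = 1.5957

Set MRS = p_1/p_2: (3/q_1)/1 = p_1/p_2.
So q_1*(p_1,p_2) = 3·p_2/p_1, independent of income; and q_2* = (I − 3·p_2)/p_2.
At the given prices: q_1* = 3·5/9.4 = 1.5957.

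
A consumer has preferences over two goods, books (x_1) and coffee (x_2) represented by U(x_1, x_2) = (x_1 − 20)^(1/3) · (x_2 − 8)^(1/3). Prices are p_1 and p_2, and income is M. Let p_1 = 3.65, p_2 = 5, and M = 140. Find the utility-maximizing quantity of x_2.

x_2* = 10.7

This is Cobb-Douglas in (x_1−20, x_2−8): tangency gives 1/3·p_2·(x_2−8) = 1/3·p_1·(x_1−20).
Substituting into the budget: x_1* = 20 + 0.5·(M − 20·p_1 − 8·p_2)/p_1, and x_2* = 8 + 0.5·(…)/p_2.
Discretionary income = 140 − 20·3.65 − 8·5 = 27; x_2* = 8 + 0.5·27/5 = 10.7.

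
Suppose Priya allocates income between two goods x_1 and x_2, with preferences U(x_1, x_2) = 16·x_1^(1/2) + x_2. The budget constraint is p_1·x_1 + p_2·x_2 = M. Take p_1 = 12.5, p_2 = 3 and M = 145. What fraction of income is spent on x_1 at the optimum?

share on x_1 = 0.3178

Set MRS = p_1/p_2: 8·x_1^(−1/2) = p_1/p_2.
Solve: √x_1 = 8·p_2/p_1, so x_1*(p_1,p_2) = (8·p_2/p_1)², and x_2* = (M − p_1·x_1*)/p_2.
Plugging in: x_1* = (8·3/12.5)² = 3.6864, x_2* = 32.9733.
Expenditure on x_1: 12.5·3.6864 = 46.08; share = 0.3178.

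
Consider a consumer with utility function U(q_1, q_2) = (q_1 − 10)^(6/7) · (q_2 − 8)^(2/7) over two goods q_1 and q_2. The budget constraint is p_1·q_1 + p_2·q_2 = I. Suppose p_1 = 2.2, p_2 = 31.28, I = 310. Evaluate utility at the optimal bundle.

This is Cobb-Douglas in (q_1−10, q_2−8): tangency gives 6/7·p_2·(q_2−8) = 2/7·p_1·(q_1−10).
Substituting into the budget: q_1* = 10 + 0.75·(I − 10·p_1 − 8·p_2)/p_1, and q_2* = 8 + 0.25·(…)/p_2.
Discretionary income = 310 − 10·2.2 − 8·31.28 = 37.76; q_1* = 10 + 0.75·37.76/2.2 = 22.8727; q_2* = 8 + 0.25·37.76/31.28 = 8.3018.
Utility at the optimum: U(22.8727, 8.3018) = 6.3459.

V = 6.3459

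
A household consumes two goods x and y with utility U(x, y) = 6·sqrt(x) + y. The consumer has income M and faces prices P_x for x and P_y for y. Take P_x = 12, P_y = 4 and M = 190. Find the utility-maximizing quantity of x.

Set MRS = P_x/P_y: 3·x^(−1/2) = P_x/P_y.
Solve: √x = 3·P_y/P_x, so x*(P_x,P_y) = (3·P_y/P_x)², and y* = (M − P_x·x*)/P_y.
Plugging in: x* = (3·4/12)² = 1.

x* = 1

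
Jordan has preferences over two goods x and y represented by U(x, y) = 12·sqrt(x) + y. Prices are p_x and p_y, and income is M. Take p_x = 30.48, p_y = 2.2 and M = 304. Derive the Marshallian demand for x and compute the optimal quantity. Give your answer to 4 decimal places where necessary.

x* = 0.1876

Utility is quasi-linear in y; the FOC for x is 6/√x = p_x/p_y.
Thus x* = (6·p_y/p_x)² — independent of M — with the rest of income spent on y.
Plugging in: x* = (6·2.2/30.48)² = 0.1876.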